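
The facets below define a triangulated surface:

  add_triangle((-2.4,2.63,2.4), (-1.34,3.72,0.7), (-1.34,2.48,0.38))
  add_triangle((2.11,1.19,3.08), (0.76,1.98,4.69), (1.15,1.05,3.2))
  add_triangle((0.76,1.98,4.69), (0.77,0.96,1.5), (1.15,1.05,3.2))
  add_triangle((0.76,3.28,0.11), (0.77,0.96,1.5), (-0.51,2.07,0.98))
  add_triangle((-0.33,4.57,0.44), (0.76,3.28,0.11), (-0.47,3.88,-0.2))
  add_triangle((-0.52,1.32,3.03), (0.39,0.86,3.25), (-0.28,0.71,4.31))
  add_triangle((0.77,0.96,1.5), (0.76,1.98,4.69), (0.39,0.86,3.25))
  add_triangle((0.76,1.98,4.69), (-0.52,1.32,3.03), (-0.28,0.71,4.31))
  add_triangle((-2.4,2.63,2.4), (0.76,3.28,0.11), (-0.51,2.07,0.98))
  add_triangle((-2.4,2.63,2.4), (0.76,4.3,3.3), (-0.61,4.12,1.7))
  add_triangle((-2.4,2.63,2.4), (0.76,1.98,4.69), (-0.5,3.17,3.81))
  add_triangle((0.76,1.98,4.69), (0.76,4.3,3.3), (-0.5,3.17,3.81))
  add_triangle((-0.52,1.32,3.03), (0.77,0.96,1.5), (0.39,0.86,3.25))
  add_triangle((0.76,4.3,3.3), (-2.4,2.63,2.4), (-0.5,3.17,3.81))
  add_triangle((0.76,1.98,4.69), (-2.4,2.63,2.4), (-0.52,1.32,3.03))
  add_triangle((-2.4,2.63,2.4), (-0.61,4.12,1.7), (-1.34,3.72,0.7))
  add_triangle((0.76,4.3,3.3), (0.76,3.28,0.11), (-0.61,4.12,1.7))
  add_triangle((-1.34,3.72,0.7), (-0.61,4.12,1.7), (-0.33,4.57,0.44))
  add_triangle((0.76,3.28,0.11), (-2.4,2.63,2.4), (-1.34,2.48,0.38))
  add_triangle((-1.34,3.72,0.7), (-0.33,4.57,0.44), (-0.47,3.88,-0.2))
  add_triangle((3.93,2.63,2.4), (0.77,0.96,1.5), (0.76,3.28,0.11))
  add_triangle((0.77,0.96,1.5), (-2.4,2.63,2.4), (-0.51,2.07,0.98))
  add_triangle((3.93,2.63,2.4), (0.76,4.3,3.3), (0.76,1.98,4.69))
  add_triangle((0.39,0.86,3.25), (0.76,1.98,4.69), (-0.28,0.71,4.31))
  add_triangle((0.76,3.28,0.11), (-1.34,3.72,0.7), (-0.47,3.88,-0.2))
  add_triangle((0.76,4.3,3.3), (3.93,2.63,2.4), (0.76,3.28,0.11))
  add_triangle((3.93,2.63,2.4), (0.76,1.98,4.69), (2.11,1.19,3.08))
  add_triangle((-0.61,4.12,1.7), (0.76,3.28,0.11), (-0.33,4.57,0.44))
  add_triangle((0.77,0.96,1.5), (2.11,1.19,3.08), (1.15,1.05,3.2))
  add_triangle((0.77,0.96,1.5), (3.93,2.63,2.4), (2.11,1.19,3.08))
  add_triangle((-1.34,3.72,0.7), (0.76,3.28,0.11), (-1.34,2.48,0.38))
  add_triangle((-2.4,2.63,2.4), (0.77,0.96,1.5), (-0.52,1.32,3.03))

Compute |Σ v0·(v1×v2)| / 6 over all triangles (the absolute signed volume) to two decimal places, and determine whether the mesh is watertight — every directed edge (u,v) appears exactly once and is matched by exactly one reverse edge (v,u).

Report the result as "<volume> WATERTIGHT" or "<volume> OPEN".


Per-triangle v0·(v1×v2)/6:
  t1: +0.6056
  t2: +0.3245
  t3: -0.2852
  t4: -1.0666
  t5: +0.4652
  t6: -0.4298
  t7: +0.1760
  t8: +0.9081
  t9: -0.2473
  t10: +3.3674
  t11: +1.9920
  t12: +2.8138
  t13: -0.4351
  t14: +2.5376
  t15: +1.1887
  t16: +1.8653
  t17: +2.4975
  t18: +0.9822
  t19: -1.9314
  t20: +0.5175
  t21: -1.9725
  t22: -1.0330
  t23: +7.7613
  t24: +0.2731
  t25: -0.8279
  t26: +6.0273
  t27: +2.3411
  t28: +0.9406
  t29: -0.2282
  t30: -0.6716
  t31: +0.2448
  t32: -1.1299
Σ = +27.5711 → |volume| = 27.57

Directed edges: 96 total, each appears once with its reverse present → watertight.

27.57 WATERTIGHT


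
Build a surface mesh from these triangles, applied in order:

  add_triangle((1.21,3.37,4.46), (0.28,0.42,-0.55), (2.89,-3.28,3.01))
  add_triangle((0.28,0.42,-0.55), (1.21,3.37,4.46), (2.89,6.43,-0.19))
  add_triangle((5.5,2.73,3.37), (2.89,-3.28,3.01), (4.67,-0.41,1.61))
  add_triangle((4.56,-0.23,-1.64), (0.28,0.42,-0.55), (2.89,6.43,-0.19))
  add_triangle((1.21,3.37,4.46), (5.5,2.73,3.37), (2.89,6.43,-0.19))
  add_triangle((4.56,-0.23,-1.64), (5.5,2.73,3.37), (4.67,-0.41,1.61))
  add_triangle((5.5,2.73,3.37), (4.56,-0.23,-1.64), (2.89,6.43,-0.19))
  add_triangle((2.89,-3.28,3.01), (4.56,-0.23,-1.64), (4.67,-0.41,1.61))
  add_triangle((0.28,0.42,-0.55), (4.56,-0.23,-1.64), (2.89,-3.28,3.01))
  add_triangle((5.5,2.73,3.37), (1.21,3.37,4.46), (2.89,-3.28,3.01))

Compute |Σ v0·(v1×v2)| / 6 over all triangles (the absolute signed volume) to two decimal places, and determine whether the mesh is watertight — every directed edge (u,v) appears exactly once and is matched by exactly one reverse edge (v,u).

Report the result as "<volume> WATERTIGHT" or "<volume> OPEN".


88.97 WATERTIGHT

Per-triangle v0·(v1×v2)/6:
  t1: -3.0599
  t2: -0.2703
  t3: +8.5071
  t4: +2.5256
  t5: +22.0059
  t6: +8.2278
  t7: +24.7860
  t8: +7.2989
  t9: -0.2658
  t10: +19.2163
Σ = +88.9717 → |volume| = 88.97

Directed edges: 30 total, each appears once with its reverse present → watertight.


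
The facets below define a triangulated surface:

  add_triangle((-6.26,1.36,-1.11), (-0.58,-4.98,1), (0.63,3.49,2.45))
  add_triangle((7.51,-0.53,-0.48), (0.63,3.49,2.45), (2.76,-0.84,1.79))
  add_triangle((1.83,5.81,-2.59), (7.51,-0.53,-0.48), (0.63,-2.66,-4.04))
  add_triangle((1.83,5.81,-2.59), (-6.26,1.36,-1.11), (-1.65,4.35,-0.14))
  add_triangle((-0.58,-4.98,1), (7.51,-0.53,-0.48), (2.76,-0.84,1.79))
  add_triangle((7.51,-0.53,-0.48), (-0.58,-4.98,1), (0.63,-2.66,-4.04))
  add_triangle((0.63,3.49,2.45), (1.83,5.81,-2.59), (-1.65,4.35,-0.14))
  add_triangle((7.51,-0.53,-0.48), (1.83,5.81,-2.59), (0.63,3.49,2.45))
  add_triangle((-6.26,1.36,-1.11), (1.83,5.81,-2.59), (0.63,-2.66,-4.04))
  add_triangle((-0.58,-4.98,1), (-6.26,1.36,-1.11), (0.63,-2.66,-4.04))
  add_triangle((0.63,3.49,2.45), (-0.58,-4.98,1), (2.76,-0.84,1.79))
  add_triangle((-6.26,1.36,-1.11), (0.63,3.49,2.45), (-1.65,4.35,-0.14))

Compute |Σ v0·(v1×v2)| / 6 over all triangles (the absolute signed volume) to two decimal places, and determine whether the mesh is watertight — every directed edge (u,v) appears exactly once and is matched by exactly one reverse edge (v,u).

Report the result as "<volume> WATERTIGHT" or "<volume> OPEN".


Per-triangle v0·(v1×v2)/6:
  t1: +16.6299
  t2: +10.7104
  t3: +37.8295
  t4: +13.1255
  t5: +11.5803
  t6: +28.2889
  t7: +10.8974
  t8: +29.4529
  t9: +34.5611
  t10: +25.0205
  t11: +7.1729
  t12: +9.1605
Σ = +234.4297 → |volume| = 234.43

Directed edges: 36 total, each appears once with its reverse present → watertight.

234.43 WATERTIGHT


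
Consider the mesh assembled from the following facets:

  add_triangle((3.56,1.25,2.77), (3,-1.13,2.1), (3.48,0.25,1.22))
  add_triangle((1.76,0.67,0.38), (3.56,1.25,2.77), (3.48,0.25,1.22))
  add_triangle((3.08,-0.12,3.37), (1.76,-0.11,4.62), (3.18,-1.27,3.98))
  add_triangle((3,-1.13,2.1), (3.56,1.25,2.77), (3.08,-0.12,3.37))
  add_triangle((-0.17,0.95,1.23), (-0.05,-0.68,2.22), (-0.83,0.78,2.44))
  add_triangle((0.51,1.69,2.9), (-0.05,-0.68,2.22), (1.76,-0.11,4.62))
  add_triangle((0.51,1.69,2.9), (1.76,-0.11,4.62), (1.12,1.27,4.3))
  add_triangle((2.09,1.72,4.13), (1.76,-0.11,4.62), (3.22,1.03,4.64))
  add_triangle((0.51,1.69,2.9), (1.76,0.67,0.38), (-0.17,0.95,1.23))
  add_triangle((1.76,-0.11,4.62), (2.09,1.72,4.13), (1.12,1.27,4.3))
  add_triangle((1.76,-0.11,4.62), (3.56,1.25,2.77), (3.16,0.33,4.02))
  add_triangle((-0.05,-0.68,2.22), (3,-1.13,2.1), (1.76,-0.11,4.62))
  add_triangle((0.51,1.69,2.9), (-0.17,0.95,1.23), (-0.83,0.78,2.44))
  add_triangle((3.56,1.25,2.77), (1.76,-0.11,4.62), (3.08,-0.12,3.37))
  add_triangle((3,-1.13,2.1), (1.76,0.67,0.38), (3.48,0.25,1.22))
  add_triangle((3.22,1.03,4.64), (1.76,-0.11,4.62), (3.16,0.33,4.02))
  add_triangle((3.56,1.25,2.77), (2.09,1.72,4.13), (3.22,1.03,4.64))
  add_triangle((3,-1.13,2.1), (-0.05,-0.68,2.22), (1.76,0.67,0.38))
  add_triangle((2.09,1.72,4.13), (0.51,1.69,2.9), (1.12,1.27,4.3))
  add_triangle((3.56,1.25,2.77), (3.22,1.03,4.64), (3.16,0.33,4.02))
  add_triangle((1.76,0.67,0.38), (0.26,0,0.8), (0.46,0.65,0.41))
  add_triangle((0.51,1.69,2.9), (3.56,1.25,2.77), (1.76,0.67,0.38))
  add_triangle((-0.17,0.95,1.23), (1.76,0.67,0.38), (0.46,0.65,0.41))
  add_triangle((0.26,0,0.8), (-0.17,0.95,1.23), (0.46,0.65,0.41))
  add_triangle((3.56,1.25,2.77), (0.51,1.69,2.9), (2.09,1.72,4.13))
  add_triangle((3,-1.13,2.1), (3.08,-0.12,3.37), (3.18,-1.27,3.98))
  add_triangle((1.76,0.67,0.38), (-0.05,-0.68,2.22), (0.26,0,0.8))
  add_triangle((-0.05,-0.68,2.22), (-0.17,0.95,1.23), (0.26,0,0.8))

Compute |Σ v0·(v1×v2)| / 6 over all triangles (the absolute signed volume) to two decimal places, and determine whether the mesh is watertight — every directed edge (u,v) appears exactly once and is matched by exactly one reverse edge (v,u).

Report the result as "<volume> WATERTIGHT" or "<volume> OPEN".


17.74 OPEN

Per-triangle v0·(v1×v2)/6:
  t1: +1.7922
  t2: +0.6165
  t3: +1.5745
  t4: +1.4281
  t5: -0.3001
  t6: +1.5004
  t7: -0.0732
  t8: +1.5798
  t9: +0.2746
  t10: +1.2714
  t11: -0.8291
  t12: +1.8073
  t13: +0.2618
  t14: +1.8967
  t15: -0.1455
  t16: +0.9541
  t17: +1.3984
  t18: -1.2052
  t19: +0.6938
  t20: +0.8941
  t21: -0.1126
  t22: +0.9643
  t23: +0.0840
  t24: -0.0908
  t25: +0.7800
  t26: +0.9560
  t27: -0.0795
  t28: -0.1494
Σ = +17.7426 → |volume| = 17.74

Directed edges: 84 total; 6 unmatched, e.g. (1.76,-0.11,4.62)→(3.18,-1.27,3.98) → open.


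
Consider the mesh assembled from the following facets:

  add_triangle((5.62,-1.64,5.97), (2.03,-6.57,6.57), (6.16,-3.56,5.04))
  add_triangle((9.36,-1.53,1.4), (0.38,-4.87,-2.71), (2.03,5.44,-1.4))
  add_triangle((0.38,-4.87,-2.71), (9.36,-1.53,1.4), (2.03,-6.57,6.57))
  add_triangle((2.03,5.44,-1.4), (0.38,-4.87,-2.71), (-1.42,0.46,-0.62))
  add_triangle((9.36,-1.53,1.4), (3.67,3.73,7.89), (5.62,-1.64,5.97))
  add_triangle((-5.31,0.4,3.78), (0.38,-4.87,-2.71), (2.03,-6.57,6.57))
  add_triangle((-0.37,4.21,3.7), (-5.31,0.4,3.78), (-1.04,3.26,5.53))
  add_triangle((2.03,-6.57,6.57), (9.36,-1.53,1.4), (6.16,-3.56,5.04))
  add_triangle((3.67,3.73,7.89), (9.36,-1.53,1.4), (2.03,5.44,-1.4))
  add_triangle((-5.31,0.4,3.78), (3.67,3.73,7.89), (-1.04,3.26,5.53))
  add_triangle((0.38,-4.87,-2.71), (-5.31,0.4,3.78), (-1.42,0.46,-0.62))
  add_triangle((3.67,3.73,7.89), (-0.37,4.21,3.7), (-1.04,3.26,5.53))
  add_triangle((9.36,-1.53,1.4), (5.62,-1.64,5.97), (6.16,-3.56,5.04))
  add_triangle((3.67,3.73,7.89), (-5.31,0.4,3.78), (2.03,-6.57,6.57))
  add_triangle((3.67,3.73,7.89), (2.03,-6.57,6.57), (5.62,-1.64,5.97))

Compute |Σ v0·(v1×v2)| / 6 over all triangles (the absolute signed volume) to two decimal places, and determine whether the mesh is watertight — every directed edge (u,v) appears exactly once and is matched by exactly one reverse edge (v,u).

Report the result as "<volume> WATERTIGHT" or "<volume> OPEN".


Per-triangle v0·(v1×v2)/6:
  t1: +15.7048
  t2: +37.6905
  t3: +73.9253
  t4: +6.7188
  t5: +42.9082
  t6: +48.1957
  t7: +8.0507
  t8: +15.1230
  t9: +77.6068
  t10: +12.5899
  t11: +7.7497
  t12: +9.9137
  t13: +15.7947
  t14: +88.0644
  t15: +42.1956
Σ = +502.2319 → |volume| = 502.23

Directed edges: 45 total; 5 unmatched, e.g. (-1.42,0.46,-0.62)→(2.03,5.44,-1.4) → open.

502.23 OPEN


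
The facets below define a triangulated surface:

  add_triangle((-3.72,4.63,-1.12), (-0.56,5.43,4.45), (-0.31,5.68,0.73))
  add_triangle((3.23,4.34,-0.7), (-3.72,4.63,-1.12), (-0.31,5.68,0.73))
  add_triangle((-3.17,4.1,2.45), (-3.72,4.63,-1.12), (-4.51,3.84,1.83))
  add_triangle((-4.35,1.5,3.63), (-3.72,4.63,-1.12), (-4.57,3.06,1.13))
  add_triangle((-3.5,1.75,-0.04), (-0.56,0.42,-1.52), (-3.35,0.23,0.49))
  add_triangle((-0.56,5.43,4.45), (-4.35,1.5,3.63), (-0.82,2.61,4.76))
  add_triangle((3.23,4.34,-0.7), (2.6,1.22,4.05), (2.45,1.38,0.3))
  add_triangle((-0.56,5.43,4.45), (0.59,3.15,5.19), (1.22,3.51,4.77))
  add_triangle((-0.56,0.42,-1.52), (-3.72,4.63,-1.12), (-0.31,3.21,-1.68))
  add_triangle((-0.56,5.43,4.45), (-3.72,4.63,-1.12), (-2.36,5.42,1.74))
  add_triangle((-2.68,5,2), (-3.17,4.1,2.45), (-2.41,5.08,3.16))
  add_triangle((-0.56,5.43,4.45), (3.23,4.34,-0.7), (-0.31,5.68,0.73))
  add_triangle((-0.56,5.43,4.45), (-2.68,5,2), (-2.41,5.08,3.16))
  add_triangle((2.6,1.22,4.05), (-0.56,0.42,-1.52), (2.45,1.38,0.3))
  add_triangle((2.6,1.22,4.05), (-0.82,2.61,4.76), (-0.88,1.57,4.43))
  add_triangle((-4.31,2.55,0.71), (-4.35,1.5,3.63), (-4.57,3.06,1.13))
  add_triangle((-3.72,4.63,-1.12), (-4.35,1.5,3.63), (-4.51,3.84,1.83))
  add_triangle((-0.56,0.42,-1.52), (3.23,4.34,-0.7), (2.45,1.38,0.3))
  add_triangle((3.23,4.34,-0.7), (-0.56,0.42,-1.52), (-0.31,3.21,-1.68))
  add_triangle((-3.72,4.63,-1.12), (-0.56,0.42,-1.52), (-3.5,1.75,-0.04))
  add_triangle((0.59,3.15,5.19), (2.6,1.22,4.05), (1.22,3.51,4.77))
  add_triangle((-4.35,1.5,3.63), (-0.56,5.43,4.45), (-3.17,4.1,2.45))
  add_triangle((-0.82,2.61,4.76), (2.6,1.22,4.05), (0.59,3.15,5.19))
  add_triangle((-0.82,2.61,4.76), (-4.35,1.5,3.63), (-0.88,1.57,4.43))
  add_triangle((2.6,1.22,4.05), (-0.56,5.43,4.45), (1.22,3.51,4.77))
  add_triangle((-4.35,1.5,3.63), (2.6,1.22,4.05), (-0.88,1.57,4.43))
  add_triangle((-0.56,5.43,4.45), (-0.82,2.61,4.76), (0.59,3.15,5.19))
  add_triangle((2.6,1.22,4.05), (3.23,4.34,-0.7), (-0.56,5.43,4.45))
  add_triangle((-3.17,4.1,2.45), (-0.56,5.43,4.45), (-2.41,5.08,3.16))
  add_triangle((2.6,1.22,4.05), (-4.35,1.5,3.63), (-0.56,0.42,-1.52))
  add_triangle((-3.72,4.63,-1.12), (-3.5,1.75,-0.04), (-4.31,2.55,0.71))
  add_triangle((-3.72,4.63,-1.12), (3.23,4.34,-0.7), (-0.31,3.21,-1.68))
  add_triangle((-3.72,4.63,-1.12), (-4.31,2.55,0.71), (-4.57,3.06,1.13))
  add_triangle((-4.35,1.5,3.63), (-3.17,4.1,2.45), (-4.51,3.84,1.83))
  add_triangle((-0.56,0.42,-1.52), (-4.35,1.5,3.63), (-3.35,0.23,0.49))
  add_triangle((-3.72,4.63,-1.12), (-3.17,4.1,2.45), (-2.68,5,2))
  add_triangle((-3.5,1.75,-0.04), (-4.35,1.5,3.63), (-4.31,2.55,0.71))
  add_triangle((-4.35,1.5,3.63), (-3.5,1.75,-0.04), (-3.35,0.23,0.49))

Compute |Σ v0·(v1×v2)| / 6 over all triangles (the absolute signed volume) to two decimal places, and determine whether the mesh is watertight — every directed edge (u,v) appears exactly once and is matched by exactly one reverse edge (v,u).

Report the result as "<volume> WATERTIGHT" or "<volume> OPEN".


126.62 OPEN

Per-triangle v0·(v1×v2)/6:
  t1: +12.7440
  t2: +9.7573
  t3: +4.0483
  t4: +1.9671
  t5: +1.2327
  t6: +8.7547
  t7: +3.7315
  t8: +2.1669
  t9: +2.6388
  t10: +0.0818
  t11: +1.1253
  t12: +12.0004
  t13: +1.6155
  t14: -0.9757
  t15: +2.3402
  t16: +1.0363
  t17: +2.3054
  t18: +1.1649
  t19: +2.1016
  t20: +2.3577
  t21: +1.8639
  t22: +9.4238
  t23: +1.9741
  t24: +2.4930
  t25: +0.3040
  t26: +0.0402
  t27: +3.4704
  t28: +20.6524
  t29: +0.9407
  t30: -4.0727
  t31: +1.4751
  t32: +5.2957
  t33: +1.1015
  t34: +3.8915
  t35: -1.7122
  t36: +3.2442
  t37: +1.1468
  t38: +2.8937
Σ = +126.6206 → |volume| = 126.62

Directed edges: 114 total; 4 unmatched, e.g. (-3.72,4.63,-1.12)→(-2.36,5.42,1.74) → open.


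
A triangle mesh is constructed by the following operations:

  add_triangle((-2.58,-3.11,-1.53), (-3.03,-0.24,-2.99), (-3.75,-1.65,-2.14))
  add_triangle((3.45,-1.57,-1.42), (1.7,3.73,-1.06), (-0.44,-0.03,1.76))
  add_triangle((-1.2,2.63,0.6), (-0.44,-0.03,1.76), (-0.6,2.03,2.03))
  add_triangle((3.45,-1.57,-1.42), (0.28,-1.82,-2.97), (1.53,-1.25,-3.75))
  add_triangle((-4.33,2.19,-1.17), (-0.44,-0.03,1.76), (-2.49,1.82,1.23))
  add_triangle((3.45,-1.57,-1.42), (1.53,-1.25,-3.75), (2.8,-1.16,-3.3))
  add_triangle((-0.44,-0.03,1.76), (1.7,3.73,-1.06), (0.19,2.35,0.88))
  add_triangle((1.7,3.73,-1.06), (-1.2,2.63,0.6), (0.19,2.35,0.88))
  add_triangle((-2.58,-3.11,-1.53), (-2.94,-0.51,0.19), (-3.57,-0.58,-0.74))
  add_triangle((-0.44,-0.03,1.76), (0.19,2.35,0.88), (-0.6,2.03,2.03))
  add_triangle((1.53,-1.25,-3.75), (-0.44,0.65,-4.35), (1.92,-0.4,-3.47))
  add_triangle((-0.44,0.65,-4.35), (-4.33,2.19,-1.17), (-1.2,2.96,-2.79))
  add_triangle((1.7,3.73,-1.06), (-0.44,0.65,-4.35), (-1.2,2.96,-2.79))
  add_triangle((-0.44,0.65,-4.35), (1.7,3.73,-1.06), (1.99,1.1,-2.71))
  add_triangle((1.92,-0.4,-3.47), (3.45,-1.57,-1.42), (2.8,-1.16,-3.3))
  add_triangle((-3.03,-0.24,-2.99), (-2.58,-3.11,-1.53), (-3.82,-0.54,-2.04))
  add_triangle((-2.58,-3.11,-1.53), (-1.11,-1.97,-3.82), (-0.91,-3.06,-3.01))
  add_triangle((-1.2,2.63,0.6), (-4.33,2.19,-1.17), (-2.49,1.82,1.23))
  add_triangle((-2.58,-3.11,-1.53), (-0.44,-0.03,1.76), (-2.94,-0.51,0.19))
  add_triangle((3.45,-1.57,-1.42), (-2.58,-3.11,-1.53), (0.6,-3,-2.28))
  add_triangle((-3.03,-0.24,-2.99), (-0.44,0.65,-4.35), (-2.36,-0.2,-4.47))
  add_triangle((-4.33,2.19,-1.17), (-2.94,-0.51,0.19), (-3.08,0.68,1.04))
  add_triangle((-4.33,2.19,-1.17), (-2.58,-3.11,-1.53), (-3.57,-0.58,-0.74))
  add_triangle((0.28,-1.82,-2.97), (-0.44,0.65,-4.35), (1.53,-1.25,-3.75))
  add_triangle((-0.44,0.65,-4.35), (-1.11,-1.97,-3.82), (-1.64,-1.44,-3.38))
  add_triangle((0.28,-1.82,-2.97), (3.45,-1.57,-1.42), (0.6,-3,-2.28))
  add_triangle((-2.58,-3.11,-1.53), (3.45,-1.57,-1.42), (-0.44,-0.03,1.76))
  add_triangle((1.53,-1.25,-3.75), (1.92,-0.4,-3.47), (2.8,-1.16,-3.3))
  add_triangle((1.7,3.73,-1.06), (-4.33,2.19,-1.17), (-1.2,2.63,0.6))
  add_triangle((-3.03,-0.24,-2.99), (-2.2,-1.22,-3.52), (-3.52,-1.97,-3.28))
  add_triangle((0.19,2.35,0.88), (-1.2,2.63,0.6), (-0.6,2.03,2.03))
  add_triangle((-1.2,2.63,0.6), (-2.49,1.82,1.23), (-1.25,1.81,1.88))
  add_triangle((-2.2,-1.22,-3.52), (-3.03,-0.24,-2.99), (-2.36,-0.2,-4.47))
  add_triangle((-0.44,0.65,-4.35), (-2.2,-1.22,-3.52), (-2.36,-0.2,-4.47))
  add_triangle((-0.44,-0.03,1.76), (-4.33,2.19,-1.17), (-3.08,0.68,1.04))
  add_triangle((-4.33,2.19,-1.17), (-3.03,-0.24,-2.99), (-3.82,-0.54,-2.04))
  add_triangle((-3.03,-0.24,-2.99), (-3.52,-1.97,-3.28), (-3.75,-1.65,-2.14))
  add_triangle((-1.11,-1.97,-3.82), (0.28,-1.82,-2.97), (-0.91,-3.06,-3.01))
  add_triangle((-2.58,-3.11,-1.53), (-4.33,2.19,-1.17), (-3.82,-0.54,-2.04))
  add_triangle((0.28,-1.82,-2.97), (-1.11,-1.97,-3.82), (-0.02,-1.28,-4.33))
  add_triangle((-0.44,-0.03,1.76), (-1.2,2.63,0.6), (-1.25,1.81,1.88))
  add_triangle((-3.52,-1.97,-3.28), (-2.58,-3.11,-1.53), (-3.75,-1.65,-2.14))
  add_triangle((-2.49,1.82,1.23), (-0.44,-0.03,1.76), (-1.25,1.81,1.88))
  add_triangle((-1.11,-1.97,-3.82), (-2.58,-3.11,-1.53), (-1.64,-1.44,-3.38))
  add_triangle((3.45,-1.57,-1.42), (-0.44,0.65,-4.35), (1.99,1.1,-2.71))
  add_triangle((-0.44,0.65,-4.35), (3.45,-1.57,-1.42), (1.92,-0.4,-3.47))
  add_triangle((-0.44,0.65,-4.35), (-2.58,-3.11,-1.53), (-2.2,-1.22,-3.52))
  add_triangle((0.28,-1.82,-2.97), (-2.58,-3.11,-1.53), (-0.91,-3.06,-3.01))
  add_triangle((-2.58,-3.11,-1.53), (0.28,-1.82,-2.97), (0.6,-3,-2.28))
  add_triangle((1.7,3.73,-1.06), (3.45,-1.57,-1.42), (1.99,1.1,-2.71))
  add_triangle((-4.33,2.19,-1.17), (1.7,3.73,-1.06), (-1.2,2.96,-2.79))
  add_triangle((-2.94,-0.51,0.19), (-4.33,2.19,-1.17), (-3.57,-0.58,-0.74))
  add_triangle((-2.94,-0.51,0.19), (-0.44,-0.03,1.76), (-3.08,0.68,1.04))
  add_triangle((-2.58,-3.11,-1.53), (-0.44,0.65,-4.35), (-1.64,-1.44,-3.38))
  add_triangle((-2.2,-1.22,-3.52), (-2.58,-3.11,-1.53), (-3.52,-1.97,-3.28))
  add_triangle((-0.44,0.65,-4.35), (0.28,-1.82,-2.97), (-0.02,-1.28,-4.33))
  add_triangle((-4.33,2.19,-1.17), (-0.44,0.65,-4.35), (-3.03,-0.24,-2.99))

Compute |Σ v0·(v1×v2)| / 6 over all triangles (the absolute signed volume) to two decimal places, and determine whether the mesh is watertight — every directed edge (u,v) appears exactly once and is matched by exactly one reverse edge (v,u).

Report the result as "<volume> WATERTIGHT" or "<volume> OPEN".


107.15 OPEN

Per-triangle v0·(v1×v2)/6:
  t1: -1.5957
  t2: +4.0410
  t3: +0.5643
  t4: +2.1278
  t5: +1.1070
  t6: +0.8887
  t7: +0.5491
  t8: +1.5701
  t9: +1.2991
  t10: +0.3125
  t11: +1.7092
  t12: +6.4243
  t13: +5.7086
  t14: +4.9520
  t15: +0.4090
  t16: +2.4161
  t17: +1.9976
  t18: +2.4041
  t19: +2.2205
  t20: +0.9440
  t21: +0.7664
  t22: +2.0746
  t23: +2.1496
  t24: +2.3719
  t25: +1.3708
  t26: +2.4976
  t27: +4.2325
  t28: +0.7063
  t29: +5.2796
  t30: +1.2544
  t31: +0.8178
  t32: +0.9157
  t33: +1.1218
  t34: +1.2547
  t35: +0.8490
  t36: +2.5844
  t37: +1.2005
  t38: +1.1037
  t39: +1.7251
  t40: +0.9208
  t41: +0.0367
  t42: +1.5539
  t43: +0.7581
  t44: +1.3842
  t45: +4.7363
  t46: -0.5412
  t47: +1.3933
  t48: -0.3554
  t49: +2.5755
  t50: +4.4812
  t51: +5.5873
  t52: +1.3710
  t53: +1.0112
  t54: +0.2779
  t55: +1.4311
  t56: +0.1249
  t57: +6.0820
Σ = +107.1545 → |volume| = 107.15

Directed edges: 171 total; 3 unmatched, e.g. (-0.44,0.65,-4.35)→(-1.11,-1.97,-3.82) → open.


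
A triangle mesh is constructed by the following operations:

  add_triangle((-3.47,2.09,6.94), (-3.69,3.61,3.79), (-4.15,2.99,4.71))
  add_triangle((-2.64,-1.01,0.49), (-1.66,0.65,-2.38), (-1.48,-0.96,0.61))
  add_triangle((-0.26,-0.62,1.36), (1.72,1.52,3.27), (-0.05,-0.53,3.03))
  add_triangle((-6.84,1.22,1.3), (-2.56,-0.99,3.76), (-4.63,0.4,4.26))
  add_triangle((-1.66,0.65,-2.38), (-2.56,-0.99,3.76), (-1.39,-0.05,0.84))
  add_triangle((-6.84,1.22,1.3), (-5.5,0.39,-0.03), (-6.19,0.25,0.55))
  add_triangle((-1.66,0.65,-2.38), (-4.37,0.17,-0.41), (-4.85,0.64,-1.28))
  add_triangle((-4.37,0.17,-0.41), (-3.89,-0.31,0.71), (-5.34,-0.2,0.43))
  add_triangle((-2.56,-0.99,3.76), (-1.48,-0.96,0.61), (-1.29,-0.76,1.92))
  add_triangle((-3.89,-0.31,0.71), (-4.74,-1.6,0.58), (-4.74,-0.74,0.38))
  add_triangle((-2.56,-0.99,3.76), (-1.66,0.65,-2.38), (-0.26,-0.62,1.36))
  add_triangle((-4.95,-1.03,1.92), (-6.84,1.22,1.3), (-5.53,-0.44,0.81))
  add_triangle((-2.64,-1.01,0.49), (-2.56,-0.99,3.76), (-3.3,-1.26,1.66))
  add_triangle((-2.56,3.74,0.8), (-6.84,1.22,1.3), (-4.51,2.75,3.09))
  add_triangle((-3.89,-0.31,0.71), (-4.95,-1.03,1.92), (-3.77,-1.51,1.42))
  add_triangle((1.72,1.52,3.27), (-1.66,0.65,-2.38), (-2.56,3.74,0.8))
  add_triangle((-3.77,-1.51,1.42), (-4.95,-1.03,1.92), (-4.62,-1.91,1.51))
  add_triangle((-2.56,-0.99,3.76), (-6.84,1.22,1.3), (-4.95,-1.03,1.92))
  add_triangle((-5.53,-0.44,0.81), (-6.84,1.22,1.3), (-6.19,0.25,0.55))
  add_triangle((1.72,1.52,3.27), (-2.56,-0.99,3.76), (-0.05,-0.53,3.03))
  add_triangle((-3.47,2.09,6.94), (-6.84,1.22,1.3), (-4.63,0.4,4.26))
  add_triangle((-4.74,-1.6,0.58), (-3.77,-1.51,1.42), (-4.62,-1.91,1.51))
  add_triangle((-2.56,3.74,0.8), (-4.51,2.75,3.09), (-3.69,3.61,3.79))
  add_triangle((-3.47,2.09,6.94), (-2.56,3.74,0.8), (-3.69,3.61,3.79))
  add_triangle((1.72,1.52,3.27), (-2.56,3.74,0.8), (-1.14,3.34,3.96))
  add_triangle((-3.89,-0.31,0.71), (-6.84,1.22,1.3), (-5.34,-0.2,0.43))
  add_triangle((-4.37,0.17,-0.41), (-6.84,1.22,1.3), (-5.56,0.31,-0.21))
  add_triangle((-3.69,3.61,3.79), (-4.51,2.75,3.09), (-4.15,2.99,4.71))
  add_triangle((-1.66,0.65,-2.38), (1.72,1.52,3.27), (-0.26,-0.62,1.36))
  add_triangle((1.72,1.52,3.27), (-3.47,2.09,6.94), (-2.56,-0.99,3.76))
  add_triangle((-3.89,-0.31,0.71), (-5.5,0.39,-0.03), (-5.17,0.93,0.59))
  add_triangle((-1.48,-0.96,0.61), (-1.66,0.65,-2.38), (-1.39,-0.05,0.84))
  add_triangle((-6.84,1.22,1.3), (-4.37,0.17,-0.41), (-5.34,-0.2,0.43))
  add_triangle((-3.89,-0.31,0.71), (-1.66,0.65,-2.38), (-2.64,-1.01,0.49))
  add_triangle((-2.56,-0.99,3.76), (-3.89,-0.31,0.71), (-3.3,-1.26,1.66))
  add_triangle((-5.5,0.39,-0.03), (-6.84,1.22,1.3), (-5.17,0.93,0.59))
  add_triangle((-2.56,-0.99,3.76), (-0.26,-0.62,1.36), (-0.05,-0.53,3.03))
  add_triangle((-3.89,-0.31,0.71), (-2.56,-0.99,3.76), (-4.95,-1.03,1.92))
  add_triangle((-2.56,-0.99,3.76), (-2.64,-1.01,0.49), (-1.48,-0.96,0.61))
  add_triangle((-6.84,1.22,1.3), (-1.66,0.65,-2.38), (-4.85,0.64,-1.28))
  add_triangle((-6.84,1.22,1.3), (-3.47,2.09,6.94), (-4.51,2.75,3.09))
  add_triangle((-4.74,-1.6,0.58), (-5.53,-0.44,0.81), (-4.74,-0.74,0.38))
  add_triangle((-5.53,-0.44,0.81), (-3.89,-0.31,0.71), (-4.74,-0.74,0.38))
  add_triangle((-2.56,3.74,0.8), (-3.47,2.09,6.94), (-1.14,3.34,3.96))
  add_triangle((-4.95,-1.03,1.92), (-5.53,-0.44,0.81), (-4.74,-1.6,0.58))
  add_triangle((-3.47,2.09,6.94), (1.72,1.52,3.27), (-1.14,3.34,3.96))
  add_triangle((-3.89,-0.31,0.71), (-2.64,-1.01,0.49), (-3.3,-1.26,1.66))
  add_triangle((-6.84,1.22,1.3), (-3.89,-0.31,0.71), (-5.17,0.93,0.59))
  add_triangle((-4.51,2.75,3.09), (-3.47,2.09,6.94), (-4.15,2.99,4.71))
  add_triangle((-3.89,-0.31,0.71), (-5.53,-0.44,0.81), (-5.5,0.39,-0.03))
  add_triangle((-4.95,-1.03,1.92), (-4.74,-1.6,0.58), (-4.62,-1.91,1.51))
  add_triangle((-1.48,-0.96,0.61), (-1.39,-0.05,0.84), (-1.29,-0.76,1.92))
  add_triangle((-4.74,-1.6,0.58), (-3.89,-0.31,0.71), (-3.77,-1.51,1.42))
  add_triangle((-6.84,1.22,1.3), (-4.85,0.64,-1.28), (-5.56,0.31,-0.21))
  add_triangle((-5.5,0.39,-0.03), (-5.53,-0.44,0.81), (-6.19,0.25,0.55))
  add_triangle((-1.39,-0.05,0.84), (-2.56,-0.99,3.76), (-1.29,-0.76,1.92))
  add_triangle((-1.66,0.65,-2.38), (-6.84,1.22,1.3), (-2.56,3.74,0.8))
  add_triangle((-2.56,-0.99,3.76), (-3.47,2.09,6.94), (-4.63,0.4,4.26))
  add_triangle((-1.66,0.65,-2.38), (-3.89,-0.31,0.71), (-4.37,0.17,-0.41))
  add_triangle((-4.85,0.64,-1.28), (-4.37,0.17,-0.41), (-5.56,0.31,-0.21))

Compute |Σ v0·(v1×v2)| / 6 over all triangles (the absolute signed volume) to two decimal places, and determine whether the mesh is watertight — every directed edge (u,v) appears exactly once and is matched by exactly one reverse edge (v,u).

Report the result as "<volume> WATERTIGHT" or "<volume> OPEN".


105.21 WATERTIGHT

Per-triangle v0·(v1×v2)/6:
  t1: +1.8625
  t2: +0.2762
  t3: +0.0913
  t4: +3.9851
  t5: +0.3399
  t6: +0.6249
  t7: +0.3794
  t8: -0.0064
  t9: +0.1784
  t10: -0.3175
  t11: +0.5287
  t12: +2.1178
  t13: +0.0085
  t14: +7.6624
  t15: -0.4956
  t16: +2.1040
  t17: +0.1357
  t18: +5.5236
  t19: +0.7840
  t20: +2.3413
  t21: +8.7172
  t22: -0.0883
  t23: +3.0419
  t24: +1.0972
  t25: +3.4805
  t26: +0.6308
  t27: -0.0840
  t28: +1.4724
  t29: -1.2121
  t30: +7.8150
  t31: -0.7096
  t32: -0.7574
  t33: +1.2235
  t34: +1.3868
  t35: +1.5895
  t36: +0.2742
  t37: +0.4422
  t38: -0.8387
  t39: +0.5676
  t40: +1.5799
  t41: +10.1854
  t42: +0.3160
  t43: -0.0470
  t44: +8.7649
  t45: +1.4138
  t46: +7.8133
  t47: +0.5431
  t48: -0.4495
  t49: +1.6122
  t50: -0.1066
  t51: +0.8422
  t52: -0.2866
  t53: -0.8036
  t54: +1.3861
  t55: +0.2998
  t56: -0.1286
  t57: +10.2159
  t58: +5.4426
  t59: +0.2890
  t60: +0.1587
Σ = +105.2136 → |volume| = 105.21

Directed edges: 180 total, each appears once with its reverse present → watertight.


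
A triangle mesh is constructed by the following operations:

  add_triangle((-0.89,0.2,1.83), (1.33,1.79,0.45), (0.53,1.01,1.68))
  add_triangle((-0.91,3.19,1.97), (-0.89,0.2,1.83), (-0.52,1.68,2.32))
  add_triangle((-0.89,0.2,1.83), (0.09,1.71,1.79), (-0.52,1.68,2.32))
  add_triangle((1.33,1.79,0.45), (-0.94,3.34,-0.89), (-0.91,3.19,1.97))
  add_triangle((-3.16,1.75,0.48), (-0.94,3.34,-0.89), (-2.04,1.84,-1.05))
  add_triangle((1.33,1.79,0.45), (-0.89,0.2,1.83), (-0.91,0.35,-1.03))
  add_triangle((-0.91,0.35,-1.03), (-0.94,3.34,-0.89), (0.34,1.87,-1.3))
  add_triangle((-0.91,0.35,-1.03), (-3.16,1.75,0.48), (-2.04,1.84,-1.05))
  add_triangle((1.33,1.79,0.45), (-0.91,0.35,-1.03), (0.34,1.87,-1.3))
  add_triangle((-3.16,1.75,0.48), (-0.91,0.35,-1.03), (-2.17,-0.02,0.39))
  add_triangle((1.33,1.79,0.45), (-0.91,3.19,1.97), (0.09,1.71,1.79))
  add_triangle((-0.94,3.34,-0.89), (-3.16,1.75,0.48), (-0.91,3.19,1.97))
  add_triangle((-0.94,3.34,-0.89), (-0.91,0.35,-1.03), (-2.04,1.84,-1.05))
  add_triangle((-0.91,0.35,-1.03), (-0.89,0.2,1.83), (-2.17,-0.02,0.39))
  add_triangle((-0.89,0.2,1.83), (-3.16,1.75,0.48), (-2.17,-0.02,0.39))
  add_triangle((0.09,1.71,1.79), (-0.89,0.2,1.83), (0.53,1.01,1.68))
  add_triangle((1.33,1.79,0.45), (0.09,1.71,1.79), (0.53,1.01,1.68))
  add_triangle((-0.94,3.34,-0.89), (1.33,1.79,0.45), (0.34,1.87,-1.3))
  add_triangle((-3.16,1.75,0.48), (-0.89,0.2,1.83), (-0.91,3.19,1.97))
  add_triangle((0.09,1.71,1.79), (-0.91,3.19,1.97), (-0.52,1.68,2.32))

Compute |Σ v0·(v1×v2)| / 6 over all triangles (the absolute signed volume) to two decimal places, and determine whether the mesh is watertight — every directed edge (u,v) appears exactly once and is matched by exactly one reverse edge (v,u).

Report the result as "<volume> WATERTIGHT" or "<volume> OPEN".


17.31 WATERTIGHT

Per-triangle v0·(v1×v2)/6:
  t1: -0.3248
  t2: +0.5310
  t3: +0.1369
  t4: +2.8850
  t5: +1.6329
  t6: -0.9677
  t7: +0.8139
  t8: +0.5473
  t9: -0.2679
  t10: +0.7566
  t11: +0.9196
  t12: +4.1810
  t13: +0.5409
  t14: -0.3063
  t15: +1.0812
  t16: +0.3801
  t17: +0.4128
  t18: +1.2654
  t19: +2.6801
  t20: +0.4099
Σ = +17.3080 → |volume| = 17.31

Directed edges: 60 total, each appears once with its reverse present → watertight.


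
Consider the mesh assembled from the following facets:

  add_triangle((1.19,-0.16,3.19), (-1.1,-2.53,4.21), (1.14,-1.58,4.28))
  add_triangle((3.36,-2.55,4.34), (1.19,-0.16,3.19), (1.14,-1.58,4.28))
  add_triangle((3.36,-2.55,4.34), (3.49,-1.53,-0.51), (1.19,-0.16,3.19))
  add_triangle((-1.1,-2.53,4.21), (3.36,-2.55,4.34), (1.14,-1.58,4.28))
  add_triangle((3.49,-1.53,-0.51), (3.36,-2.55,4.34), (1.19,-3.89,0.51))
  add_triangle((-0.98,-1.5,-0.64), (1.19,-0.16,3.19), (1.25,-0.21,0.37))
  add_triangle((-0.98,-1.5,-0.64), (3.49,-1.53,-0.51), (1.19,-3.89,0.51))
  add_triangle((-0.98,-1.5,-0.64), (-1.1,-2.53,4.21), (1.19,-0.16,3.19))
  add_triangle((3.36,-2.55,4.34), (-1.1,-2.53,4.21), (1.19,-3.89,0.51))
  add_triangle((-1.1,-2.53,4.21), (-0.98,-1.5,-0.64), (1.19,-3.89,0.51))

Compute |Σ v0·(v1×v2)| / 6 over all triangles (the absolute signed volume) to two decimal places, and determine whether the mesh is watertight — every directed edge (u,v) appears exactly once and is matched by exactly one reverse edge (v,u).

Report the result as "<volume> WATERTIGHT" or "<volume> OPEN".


34.45 OPEN

Per-triangle v0·(v1×v2)/6:
  t1: +1.3756
  t2: +1.8300
  t3: +3.1237
  t4: +3.0361
  t5: +9.0366
  t6: -0.9812
  t7: +2.3021
  t8: -1.2614
  t9: +11.3537
  t10: +4.6344
Σ = +34.4497 → |volume| = 34.45

Directed edges: 30 total; 4 unmatched, e.g. (3.49,-1.53,-0.51)→(1.19,-0.16,3.19) → open.


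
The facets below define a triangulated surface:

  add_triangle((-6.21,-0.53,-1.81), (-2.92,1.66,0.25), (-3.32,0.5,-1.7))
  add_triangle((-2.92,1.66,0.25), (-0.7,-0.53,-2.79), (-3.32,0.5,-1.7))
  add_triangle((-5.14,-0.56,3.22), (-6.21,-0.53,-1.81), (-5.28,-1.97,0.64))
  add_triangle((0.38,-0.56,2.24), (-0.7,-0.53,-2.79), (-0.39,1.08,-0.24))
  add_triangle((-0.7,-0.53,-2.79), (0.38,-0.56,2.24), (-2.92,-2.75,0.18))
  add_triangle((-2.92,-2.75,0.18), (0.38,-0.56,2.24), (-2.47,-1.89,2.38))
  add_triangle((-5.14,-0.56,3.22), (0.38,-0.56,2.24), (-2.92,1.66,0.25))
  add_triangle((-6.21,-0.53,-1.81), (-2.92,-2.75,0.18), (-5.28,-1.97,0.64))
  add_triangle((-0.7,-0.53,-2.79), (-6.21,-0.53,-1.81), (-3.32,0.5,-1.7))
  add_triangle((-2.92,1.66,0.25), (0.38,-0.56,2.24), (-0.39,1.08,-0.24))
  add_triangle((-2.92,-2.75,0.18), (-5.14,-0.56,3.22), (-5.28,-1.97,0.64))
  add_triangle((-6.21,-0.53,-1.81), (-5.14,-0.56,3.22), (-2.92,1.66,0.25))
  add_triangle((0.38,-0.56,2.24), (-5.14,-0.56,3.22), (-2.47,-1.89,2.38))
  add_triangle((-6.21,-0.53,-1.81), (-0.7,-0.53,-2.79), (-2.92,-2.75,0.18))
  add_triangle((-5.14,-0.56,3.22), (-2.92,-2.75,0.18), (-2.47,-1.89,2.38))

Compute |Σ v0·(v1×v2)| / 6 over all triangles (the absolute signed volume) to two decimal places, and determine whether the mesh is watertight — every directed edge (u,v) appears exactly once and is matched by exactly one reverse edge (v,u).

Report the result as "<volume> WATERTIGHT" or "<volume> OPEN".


Per-triangle v0·(v1×v2)/6:
  t1: +2.3398
  t2: +1.0282
  t3: +7.1459
  t4: -0.2464
  t5: +1.1232
  t6: +1.4756
  t7: +3.3857
  t8: +4.0184
  t9: +2.4531
  t10: +0.9035
  t11: +3.5870
  t12: +9.4614
  t13: +3.0120
  t14: +7.1952
  t15: +4.0248
Σ = +50.9073 → |volume| = 50.91

Directed edges: 45 total; 3 unmatched, e.g. (-2.92,1.66,0.25)→(-0.7,-0.53,-2.79) → open.

50.91 OPEN


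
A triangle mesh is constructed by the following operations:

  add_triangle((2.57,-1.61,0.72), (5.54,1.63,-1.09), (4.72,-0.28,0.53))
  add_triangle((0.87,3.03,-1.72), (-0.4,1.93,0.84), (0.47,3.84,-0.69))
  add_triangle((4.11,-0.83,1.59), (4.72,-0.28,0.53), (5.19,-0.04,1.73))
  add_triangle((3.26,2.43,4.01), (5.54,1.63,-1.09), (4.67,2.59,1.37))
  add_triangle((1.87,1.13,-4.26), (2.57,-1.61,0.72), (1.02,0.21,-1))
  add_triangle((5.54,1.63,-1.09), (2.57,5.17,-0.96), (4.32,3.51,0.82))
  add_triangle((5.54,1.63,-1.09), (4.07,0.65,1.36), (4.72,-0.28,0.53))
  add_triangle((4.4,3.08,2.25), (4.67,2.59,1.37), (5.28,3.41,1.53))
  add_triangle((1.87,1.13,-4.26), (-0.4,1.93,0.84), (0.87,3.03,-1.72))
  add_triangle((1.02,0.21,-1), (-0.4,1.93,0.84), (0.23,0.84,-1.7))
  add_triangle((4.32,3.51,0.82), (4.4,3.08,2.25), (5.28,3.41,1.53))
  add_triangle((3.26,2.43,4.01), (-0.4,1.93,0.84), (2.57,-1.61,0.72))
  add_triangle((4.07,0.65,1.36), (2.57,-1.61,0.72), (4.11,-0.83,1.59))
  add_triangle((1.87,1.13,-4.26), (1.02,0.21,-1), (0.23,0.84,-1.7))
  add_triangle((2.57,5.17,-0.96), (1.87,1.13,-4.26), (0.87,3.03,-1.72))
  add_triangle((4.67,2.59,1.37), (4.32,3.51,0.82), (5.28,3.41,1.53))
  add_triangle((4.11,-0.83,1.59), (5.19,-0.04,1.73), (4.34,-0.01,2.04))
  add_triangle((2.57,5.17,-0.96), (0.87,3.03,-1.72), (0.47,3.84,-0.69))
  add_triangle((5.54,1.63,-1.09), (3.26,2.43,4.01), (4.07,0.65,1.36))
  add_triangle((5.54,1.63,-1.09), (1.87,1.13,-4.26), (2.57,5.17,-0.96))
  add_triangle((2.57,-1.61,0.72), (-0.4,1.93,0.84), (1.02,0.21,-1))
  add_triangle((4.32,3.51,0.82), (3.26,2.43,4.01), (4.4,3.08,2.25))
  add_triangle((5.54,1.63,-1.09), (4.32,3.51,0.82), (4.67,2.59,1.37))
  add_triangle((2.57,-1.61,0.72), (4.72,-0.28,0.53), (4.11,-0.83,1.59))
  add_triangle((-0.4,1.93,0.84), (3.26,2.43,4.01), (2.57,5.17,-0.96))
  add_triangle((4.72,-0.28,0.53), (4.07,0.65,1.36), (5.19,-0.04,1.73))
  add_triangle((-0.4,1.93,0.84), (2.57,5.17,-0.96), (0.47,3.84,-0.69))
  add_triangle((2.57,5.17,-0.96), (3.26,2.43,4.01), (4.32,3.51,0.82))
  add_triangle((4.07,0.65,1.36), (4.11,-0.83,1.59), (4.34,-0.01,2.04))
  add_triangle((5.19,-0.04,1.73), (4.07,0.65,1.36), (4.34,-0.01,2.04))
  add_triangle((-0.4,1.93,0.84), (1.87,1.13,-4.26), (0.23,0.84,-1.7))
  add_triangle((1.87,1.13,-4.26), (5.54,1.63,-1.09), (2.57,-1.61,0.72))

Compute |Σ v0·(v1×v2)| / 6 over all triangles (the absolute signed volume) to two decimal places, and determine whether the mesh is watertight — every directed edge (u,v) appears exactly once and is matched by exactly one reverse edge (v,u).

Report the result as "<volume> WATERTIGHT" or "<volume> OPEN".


69.22 OPEN

Per-triangle v0·(v1×v2)/6:
  t1: +1.2983
  t2: +0.0995
  t3: +0.7668
  t4: +2.1140
  t5: -0.4722
  t6: +7.7451
  t7: +2.5919
  t8: +0.3691
  t9: +0.2329
  t10: -0.5648
  t11: +0.7083
  t12: -0.4038
  t13: -0.4368
  t14: -0.1402
  t15: +3.5250
  t16: +0.1513
  t17: +0.4142
  t18: +1.4476
  t19: +5.2858
  t20: +15.6187
  t21: -1.2711
  t22: +0.9858
  t23: +2.8567
  t24: +1.0950
  t25: +7.3446
  t26: +0.6142
  t27: +1.4588
  t28: +7.2969
  t29: -0.4913
  t30: +0.3496
  t31: +0.7804
  t32: +7.8471
Σ = +69.2175 → |volume| = 69.22

Directed edges: 96 total; 6 unmatched, e.g. (4.67,2.59,1.37)→(3.26,2.43,4.01) → open.


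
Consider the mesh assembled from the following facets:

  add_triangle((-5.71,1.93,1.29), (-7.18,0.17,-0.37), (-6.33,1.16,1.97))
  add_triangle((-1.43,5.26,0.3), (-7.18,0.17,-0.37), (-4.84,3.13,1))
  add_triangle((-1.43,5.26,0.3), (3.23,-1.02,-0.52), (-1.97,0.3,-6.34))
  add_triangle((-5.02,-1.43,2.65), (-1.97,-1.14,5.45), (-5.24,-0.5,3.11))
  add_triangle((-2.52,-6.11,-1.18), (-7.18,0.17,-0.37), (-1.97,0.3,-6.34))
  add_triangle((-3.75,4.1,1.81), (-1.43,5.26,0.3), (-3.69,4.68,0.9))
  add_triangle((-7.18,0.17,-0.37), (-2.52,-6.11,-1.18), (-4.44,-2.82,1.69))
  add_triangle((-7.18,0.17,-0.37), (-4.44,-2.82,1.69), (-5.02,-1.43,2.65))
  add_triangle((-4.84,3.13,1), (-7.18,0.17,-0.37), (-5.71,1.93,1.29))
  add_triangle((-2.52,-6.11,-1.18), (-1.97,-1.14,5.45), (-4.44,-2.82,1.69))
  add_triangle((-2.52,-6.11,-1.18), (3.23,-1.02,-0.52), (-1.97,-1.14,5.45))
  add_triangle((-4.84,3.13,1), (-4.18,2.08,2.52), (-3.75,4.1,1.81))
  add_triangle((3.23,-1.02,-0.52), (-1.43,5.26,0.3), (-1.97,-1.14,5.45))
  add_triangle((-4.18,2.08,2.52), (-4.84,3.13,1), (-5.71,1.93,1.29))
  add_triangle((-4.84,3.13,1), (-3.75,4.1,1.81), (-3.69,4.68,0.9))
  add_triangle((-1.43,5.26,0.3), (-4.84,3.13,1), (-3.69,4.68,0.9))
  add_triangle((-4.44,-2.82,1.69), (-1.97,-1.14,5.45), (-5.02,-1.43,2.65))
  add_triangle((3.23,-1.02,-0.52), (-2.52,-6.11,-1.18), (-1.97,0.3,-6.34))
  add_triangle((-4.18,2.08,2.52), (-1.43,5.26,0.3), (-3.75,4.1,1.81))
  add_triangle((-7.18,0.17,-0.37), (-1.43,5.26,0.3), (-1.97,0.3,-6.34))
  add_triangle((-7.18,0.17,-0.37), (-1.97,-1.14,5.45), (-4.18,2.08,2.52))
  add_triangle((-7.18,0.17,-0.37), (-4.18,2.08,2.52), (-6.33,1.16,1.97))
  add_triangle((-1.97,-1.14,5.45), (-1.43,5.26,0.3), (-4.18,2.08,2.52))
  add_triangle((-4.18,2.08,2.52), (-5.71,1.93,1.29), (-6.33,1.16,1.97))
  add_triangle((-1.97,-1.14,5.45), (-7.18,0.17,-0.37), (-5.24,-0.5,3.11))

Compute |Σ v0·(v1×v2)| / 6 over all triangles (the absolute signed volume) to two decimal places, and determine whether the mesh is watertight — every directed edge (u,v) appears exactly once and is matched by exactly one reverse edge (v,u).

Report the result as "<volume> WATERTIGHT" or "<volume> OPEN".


Per-triangle v0·(v1×v2)/6:
  t1: +3.0167
  t2: +6.4653
  t3: +17.2202
  t4: +3.8292
  t5: +46.3773
  t6: +1.8780
  t7: +17.8425
  t8: +6.6251
  t9: +3.0332
  t10: +15.5084
  t11: +20.5862
  t12: +2.7583
  t13: +13.3527
  t14: +2.2997
  t15: +1.7295
  t16: +0.4728
  t17: +6.0550
  t18: +24.4738
  t19: +0.5535
  t20: +39.1285
  t21: +17.0449
  t22: -2.1369
  t23: +12.6759
  t24: +1.8117
  t25: -0.6538
Σ = +261.9477 → |volume| = 261.95

Directed edges: 75 total; 3 unmatched, e.g. (-5.24,-0.5,3.11)→(-5.02,-1.43,2.65) → open.

261.95 OPEN


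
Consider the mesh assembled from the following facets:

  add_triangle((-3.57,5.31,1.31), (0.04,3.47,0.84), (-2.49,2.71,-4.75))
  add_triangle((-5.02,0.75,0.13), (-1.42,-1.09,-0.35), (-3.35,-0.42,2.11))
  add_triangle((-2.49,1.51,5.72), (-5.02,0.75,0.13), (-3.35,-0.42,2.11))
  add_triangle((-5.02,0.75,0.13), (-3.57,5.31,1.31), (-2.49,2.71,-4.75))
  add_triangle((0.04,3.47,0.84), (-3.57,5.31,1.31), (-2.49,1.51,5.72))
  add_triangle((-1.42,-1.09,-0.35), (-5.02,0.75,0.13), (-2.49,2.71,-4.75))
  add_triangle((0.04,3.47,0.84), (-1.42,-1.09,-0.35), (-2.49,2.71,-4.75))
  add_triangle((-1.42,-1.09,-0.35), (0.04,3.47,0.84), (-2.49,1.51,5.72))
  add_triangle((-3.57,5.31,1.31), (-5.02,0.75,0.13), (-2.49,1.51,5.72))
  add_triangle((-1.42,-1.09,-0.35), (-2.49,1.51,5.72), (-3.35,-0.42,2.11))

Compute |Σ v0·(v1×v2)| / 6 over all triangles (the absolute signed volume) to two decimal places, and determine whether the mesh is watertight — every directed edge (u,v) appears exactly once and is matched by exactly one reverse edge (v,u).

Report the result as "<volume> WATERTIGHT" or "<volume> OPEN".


Per-triangle v0·(v1×v2)/6:
  t1: +11.3888
  t2: +2.5021
  t3: +6.2820
  t4: +21.6225
  t5: +11.2090
  t6: +6.0018
  t7: -4.2747
  t8: -4.4833
  t9: +21.4427
  t10: +0.8479
Σ = +72.5389 → |volume| = 72.54

Directed edges: 30 total, each appears once with its reverse present → watertight.

72.54 WATERTIGHT


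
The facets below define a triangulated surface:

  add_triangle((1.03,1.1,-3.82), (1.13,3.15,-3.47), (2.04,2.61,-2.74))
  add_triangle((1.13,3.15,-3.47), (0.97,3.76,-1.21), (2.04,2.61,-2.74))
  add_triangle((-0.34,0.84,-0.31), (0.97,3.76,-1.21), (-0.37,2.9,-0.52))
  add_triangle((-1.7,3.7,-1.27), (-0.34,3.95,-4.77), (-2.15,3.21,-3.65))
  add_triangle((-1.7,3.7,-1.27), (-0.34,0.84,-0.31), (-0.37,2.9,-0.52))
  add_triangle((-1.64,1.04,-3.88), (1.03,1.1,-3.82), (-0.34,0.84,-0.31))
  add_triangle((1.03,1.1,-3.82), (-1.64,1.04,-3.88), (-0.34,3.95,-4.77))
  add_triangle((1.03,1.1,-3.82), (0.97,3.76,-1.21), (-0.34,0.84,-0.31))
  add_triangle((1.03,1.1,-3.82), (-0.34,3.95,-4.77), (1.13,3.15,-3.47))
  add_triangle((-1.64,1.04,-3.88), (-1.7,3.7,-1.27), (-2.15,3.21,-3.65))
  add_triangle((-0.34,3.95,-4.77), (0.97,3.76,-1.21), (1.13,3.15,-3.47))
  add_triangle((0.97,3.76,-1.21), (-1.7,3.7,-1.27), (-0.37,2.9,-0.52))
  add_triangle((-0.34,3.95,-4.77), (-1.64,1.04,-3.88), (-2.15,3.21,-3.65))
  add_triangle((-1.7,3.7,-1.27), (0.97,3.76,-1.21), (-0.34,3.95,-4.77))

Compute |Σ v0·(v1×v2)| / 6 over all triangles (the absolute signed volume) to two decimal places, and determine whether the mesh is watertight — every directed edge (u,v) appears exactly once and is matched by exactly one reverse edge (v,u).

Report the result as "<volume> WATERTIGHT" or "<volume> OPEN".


Per-triangle v0·(v1×v2)/6:
  t1: +1.5564
  t2: +1.7258
  t3: -0.1720
  t4: +3.7390
  t5: -0.0263
  t6: -1.3047
  t7: +4.4862
  t8: -1.2277
  t9: +2.5456
  t10: +0.3594
  t11: +2.7878
  t12: +0.7430
  t13: +3.4679
  t14: +5.7528
Σ = +24.4333 → |volume| = 24.43

Directed edges: 42 total; 6 unmatched, e.g. (2.04,2.61,-2.74)→(1.03,1.1,-3.82) → open.

24.43 OPEN
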